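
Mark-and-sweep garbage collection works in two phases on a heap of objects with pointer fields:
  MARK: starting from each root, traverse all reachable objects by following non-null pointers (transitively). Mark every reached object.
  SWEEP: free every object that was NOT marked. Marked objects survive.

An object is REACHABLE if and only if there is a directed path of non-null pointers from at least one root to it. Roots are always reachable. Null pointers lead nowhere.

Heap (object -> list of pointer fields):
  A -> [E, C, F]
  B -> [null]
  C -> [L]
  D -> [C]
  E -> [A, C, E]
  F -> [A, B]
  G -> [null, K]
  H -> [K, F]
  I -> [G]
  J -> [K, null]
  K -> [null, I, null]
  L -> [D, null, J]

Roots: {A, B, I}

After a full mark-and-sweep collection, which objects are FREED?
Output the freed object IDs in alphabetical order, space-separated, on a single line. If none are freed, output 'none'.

Roots: A B I
Mark A: refs=E C F, marked=A
Mark B: refs=null, marked=A B
Mark I: refs=G, marked=A B I
Mark E: refs=A C E, marked=A B E I
Mark C: refs=L, marked=A B C E I
Mark F: refs=A B, marked=A B C E F I
Mark G: refs=null K, marked=A B C E F G I
Mark L: refs=D null J, marked=A B C E F G I L
Mark K: refs=null I null, marked=A B C E F G I K L
Mark D: refs=C, marked=A B C D E F G I K L
Mark J: refs=K null, marked=A B C D E F G I J K L
Unmarked (collected): H

Answer: H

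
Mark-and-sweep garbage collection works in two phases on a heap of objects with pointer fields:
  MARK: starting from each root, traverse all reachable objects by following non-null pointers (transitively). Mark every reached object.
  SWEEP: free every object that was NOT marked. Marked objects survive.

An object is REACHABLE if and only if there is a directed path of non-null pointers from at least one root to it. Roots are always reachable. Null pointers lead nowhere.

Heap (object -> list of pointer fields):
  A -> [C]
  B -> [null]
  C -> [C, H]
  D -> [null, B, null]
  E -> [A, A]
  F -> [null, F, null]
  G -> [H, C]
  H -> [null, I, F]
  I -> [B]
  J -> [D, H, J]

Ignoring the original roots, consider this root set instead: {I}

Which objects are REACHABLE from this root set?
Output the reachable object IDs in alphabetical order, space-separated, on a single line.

Roots: I
Mark I: refs=B, marked=I
Mark B: refs=null, marked=B I
Unmarked (collected): A C D E F G H J

Answer: B I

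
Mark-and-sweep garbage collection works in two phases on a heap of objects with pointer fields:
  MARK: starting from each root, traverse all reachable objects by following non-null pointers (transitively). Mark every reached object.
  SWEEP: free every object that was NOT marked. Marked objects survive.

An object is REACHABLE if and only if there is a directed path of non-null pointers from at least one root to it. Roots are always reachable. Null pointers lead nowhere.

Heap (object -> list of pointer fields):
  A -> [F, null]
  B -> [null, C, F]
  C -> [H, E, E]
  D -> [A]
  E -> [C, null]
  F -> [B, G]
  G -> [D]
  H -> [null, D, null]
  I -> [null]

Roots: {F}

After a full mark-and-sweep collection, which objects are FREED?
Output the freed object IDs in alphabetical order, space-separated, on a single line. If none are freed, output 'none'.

Answer: I

Derivation:
Roots: F
Mark F: refs=B G, marked=F
Mark B: refs=null C F, marked=B F
Mark G: refs=D, marked=B F G
Mark C: refs=H E E, marked=B C F G
Mark D: refs=A, marked=B C D F G
Mark H: refs=null D null, marked=B C D F G H
Mark E: refs=C null, marked=B C D E F G H
Mark A: refs=F null, marked=A B C D E F G H
Unmarked (collected): I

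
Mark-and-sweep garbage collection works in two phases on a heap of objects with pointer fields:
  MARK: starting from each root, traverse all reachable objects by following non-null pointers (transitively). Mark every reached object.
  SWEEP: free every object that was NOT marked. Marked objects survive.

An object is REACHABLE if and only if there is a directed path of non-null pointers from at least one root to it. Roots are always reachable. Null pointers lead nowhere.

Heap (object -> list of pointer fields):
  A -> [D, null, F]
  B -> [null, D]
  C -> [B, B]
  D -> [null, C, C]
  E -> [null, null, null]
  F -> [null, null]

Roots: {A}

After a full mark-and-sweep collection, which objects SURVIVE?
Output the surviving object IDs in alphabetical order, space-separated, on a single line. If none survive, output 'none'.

Roots: A
Mark A: refs=D null F, marked=A
Mark D: refs=null C C, marked=A D
Mark F: refs=null null, marked=A D F
Mark C: refs=B B, marked=A C D F
Mark B: refs=null D, marked=A B C D F
Unmarked (collected): E

Answer: A B C D F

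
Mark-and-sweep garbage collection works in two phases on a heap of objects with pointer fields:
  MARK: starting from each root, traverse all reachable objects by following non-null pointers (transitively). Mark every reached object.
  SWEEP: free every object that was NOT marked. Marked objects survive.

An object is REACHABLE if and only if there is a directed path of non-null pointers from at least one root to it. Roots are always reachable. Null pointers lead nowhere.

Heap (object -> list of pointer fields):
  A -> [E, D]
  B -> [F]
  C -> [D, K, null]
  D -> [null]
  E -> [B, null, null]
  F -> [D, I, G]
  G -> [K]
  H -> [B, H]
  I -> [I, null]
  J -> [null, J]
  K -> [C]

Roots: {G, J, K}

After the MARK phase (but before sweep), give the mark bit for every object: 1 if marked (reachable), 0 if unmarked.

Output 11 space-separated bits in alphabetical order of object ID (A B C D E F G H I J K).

Roots: G J K
Mark G: refs=K, marked=G
Mark J: refs=null J, marked=G J
Mark K: refs=C, marked=G J K
Mark C: refs=D K null, marked=C G J K
Mark D: refs=null, marked=C D G J K
Unmarked (collected): A B E F H I

Answer: 0 0 1 1 0 0 1 0 0 1 1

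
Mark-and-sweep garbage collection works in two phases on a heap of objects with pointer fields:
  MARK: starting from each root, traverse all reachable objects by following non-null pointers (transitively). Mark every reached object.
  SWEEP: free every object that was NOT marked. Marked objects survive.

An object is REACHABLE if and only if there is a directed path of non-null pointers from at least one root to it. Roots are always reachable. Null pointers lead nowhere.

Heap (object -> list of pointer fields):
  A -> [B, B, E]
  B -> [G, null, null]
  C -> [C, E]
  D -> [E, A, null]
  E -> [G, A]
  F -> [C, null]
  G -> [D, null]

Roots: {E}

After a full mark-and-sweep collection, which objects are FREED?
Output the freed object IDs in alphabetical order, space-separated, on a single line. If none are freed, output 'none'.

Roots: E
Mark E: refs=G A, marked=E
Mark G: refs=D null, marked=E G
Mark A: refs=B B E, marked=A E G
Mark D: refs=E A null, marked=A D E G
Mark B: refs=G null null, marked=A B D E G
Unmarked (collected): C F

Answer: C F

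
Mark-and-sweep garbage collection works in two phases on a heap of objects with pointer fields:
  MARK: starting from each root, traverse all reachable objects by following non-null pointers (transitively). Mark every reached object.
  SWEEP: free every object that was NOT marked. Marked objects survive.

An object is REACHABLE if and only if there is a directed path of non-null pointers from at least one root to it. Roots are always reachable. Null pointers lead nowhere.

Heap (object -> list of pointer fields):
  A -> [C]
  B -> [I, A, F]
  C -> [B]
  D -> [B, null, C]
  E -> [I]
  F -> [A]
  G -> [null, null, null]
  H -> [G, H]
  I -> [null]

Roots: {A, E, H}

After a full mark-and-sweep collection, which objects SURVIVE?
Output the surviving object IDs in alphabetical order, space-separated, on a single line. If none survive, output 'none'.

Answer: A B C E F G H I

Derivation:
Roots: A E H
Mark A: refs=C, marked=A
Mark E: refs=I, marked=A E
Mark H: refs=G H, marked=A E H
Mark C: refs=B, marked=A C E H
Mark I: refs=null, marked=A C E H I
Mark G: refs=null null null, marked=A C E G H I
Mark B: refs=I A F, marked=A B C E G H I
Mark F: refs=A, marked=A B C E F G H I
Unmarked (collected): D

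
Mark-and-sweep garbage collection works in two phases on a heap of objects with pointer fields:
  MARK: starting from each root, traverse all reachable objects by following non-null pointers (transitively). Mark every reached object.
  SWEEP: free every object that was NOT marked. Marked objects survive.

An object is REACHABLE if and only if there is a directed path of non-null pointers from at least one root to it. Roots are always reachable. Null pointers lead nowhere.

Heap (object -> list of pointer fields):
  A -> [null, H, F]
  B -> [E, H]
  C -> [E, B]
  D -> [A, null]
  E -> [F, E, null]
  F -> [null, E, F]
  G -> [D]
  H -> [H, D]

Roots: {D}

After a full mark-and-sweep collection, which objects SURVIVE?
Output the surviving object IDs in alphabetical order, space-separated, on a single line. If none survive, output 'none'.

Answer: A D E F H

Derivation:
Roots: D
Mark D: refs=A null, marked=D
Mark A: refs=null H F, marked=A D
Mark H: refs=H D, marked=A D H
Mark F: refs=null E F, marked=A D F H
Mark E: refs=F E null, marked=A D E F H
Unmarked (collected): B C G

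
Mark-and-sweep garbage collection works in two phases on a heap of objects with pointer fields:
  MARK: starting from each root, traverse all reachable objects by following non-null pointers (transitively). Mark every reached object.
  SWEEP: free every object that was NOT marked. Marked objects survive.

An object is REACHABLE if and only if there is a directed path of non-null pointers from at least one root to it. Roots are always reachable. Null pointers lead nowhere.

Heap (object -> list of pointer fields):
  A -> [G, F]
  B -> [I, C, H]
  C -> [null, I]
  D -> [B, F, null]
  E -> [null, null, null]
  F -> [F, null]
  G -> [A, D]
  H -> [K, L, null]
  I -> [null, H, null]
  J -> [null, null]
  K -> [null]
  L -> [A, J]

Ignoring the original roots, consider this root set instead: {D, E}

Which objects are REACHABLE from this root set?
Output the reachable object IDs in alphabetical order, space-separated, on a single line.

Roots: D E
Mark D: refs=B F null, marked=D
Mark E: refs=null null null, marked=D E
Mark B: refs=I C H, marked=B D E
Mark F: refs=F null, marked=B D E F
Mark I: refs=null H null, marked=B D E F I
Mark C: refs=null I, marked=B C D E F I
Mark H: refs=K L null, marked=B C D E F H I
Mark K: refs=null, marked=B C D E F H I K
Mark L: refs=A J, marked=B C D E F H I K L
Mark A: refs=G F, marked=A B C D E F H I K L
Mark J: refs=null null, marked=A B C D E F H I J K L
Mark G: refs=A D, marked=A B C D E F G H I J K L
Unmarked (collected): (none)

Answer: A B C D E F G H I J K L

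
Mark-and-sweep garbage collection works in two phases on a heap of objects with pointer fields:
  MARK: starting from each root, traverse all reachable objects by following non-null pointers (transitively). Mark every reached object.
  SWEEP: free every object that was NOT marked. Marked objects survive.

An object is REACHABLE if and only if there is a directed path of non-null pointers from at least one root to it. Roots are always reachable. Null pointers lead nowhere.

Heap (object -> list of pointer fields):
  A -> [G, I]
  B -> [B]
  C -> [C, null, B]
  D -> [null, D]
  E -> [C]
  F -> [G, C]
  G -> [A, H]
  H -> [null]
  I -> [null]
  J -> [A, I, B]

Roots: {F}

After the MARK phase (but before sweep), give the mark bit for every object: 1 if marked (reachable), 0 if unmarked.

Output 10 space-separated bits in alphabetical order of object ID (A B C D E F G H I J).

Answer: 1 1 1 0 0 1 1 1 1 0

Derivation:
Roots: F
Mark F: refs=G C, marked=F
Mark G: refs=A H, marked=F G
Mark C: refs=C null B, marked=C F G
Mark A: refs=G I, marked=A C F G
Mark H: refs=null, marked=A C F G H
Mark B: refs=B, marked=A B C F G H
Mark I: refs=null, marked=A B C F G H I
Unmarked (collected): D E J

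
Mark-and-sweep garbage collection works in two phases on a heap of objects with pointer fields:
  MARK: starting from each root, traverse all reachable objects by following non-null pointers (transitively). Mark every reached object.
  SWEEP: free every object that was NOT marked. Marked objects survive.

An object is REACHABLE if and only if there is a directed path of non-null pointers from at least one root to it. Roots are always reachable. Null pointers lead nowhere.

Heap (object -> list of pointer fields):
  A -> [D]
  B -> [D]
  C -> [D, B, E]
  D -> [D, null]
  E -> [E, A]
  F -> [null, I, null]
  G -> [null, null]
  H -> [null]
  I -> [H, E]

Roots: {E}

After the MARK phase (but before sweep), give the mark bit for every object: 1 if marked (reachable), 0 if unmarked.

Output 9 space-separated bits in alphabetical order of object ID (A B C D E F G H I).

Answer: 1 0 0 1 1 0 0 0 0

Derivation:
Roots: E
Mark E: refs=E A, marked=E
Mark A: refs=D, marked=A E
Mark D: refs=D null, marked=A D E
Unmarked (collected): B C F G H I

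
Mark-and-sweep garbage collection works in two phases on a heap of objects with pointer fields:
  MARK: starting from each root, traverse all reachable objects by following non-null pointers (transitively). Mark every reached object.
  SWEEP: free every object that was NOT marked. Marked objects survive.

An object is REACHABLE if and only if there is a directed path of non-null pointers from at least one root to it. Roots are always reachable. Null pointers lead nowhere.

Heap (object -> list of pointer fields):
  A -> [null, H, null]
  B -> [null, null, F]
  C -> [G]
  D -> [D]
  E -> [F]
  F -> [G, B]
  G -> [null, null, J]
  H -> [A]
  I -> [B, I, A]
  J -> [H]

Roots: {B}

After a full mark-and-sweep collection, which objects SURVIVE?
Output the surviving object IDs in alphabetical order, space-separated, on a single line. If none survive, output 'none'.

Roots: B
Mark B: refs=null null F, marked=B
Mark F: refs=G B, marked=B F
Mark G: refs=null null J, marked=B F G
Mark J: refs=H, marked=B F G J
Mark H: refs=A, marked=B F G H J
Mark A: refs=null H null, marked=A B F G H J
Unmarked (collected): C D E I

Answer: A B F G H J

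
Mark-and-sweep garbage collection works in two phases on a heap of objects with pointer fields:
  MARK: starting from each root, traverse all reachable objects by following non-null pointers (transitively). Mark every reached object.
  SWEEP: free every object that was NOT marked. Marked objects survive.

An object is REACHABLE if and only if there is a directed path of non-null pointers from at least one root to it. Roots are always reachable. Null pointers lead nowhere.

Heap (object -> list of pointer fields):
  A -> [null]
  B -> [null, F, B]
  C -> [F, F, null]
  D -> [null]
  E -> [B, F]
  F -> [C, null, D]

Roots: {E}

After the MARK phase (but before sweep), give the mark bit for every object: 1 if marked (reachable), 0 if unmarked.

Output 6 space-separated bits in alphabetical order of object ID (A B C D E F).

Answer: 0 1 1 1 1 1

Derivation:
Roots: E
Mark E: refs=B F, marked=E
Mark B: refs=null F B, marked=B E
Mark F: refs=C null D, marked=B E F
Mark C: refs=F F null, marked=B C E F
Mark D: refs=null, marked=B C D E F
Unmarked (collected): A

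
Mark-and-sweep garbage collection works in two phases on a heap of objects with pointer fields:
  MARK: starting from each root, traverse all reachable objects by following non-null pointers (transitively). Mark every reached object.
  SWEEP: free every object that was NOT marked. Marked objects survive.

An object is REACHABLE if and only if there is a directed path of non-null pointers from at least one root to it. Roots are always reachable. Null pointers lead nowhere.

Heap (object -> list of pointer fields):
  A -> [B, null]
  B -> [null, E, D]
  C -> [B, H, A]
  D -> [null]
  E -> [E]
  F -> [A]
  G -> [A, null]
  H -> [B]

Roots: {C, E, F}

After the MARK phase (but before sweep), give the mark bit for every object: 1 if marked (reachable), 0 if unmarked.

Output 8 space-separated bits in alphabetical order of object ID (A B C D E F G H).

Answer: 1 1 1 1 1 1 0 1

Derivation:
Roots: C E F
Mark C: refs=B H A, marked=C
Mark E: refs=E, marked=C E
Mark F: refs=A, marked=C E F
Mark B: refs=null E D, marked=B C E F
Mark H: refs=B, marked=B C E F H
Mark A: refs=B null, marked=A B C E F H
Mark D: refs=null, marked=A B C D E F H
Unmarked (collected): G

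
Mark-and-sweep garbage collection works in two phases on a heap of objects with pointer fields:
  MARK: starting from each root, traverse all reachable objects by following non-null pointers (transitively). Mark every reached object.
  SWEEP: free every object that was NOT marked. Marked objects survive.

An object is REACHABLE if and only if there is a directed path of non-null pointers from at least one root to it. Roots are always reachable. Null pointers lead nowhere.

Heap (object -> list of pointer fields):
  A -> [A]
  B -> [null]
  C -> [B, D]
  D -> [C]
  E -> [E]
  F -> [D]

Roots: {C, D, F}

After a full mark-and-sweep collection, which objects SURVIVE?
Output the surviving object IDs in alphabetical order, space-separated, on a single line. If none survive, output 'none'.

Roots: C D F
Mark C: refs=B D, marked=C
Mark D: refs=C, marked=C D
Mark F: refs=D, marked=C D F
Mark B: refs=null, marked=B C D F
Unmarked (collected): A E

Answer: B C D F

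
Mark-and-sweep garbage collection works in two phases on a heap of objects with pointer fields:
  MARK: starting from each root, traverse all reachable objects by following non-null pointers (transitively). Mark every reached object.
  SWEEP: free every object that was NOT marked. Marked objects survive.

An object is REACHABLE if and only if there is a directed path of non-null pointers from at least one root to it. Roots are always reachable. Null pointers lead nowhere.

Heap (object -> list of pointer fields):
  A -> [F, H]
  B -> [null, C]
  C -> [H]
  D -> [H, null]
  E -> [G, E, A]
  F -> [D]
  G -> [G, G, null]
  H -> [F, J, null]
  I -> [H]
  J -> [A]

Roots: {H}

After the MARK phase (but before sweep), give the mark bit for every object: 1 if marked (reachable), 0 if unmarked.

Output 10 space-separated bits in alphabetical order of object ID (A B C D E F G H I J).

Roots: H
Mark H: refs=F J null, marked=H
Mark F: refs=D, marked=F H
Mark J: refs=A, marked=F H J
Mark D: refs=H null, marked=D F H J
Mark A: refs=F H, marked=A D F H J
Unmarked (collected): B C E G I

Answer: 1 0 0 1 0 1 0 1 0 1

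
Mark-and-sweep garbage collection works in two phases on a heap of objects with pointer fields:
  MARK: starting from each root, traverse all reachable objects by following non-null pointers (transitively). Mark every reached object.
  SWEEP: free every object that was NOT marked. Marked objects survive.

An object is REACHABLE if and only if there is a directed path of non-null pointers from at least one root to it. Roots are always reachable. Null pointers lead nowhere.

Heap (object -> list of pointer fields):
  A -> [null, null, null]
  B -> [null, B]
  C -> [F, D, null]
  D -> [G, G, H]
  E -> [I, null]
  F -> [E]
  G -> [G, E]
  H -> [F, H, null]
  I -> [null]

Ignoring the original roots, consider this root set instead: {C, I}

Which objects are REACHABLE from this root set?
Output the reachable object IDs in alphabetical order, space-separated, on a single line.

Roots: C I
Mark C: refs=F D null, marked=C
Mark I: refs=null, marked=C I
Mark F: refs=E, marked=C F I
Mark D: refs=G G H, marked=C D F I
Mark E: refs=I null, marked=C D E F I
Mark G: refs=G E, marked=C D E F G I
Mark H: refs=F H null, marked=C D E F G H I
Unmarked (collected): A B

Answer: C D E F G H I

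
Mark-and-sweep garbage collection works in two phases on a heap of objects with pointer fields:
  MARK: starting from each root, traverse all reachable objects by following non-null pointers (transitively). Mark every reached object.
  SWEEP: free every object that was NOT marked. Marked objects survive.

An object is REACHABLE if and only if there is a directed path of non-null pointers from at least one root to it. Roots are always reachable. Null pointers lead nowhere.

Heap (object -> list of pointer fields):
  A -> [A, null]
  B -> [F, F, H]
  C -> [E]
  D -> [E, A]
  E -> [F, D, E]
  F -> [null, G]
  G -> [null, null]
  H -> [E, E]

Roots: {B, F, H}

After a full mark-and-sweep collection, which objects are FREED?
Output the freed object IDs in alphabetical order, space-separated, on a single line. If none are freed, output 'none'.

Roots: B F H
Mark B: refs=F F H, marked=B
Mark F: refs=null G, marked=B F
Mark H: refs=E E, marked=B F H
Mark G: refs=null null, marked=B F G H
Mark E: refs=F D E, marked=B E F G H
Mark D: refs=E A, marked=B D E F G H
Mark A: refs=A null, marked=A B D E F G H
Unmarked (collected): C

Answer: C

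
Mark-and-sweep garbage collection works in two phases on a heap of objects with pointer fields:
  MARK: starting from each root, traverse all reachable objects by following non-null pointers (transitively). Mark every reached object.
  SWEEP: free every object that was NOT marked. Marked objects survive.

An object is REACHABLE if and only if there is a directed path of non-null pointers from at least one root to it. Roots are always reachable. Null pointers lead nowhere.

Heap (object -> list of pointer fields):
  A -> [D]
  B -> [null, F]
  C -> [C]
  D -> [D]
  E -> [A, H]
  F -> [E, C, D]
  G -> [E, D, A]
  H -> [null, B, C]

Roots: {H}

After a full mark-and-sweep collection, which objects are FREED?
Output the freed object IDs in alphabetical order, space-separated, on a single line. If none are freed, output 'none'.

Answer: G

Derivation:
Roots: H
Mark H: refs=null B C, marked=H
Mark B: refs=null F, marked=B H
Mark C: refs=C, marked=B C H
Mark F: refs=E C D, marked=B C F H
Mark E: refs=A H, marked=B C E F H
Mark D: refs=D, marked=B C D E F H
Mark A: refs=D, marked=A B C D E F H
Unmarked (collected): G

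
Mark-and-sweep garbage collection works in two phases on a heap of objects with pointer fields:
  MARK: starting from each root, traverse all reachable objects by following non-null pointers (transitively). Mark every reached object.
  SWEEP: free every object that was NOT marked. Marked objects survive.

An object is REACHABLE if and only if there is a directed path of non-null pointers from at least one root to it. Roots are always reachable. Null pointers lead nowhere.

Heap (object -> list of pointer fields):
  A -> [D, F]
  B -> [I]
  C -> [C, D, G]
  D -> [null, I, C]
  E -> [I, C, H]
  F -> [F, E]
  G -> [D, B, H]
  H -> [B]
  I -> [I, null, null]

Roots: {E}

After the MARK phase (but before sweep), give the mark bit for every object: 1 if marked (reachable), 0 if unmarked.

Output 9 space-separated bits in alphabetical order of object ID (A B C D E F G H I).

Answer: 0 1 1 1 1 0 1 1 1

Derivation:
Roots: E
Mark E: refs=I C H, marked=E
Mark I: refs=I null null, marked=E I
Mark C: refs=C D G, marked=C E I
Mark H: refs=B, marked=C E H I
Mark D: refs=null I C, marked=C D E H I
Mark G: refs=D B H, marked=C D E G H I
Mark B: refs=I, marked=B C D E G H I
Unmarked (collected): A F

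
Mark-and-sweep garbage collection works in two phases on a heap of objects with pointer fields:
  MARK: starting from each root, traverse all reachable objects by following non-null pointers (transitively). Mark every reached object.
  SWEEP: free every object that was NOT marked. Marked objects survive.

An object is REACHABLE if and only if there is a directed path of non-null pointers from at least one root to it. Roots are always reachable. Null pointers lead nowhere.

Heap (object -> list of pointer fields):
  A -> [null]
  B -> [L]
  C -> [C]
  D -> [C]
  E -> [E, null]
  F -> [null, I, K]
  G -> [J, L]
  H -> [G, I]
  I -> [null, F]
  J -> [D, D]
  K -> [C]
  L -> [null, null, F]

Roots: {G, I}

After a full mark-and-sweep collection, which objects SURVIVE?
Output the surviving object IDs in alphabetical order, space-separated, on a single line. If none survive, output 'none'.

Answer: C D F G I J K L

Derivation:
Roots: G I
Mark G: refs=J L, marked=G
Mark I: refs=null F, marked=G I
Mark J: refs=D D, marked=G I J
Mark L: refs=null null F, marked=G I J L
Mark F: refs=null I K, marked=F G I J L
Mark D: refs=C, marked=D F G I J L
Mark K: refs=C, marked=D F G I J K L
Mark C: refs=C, marked=C D F G I J K L
Unmarked (collected): A B E H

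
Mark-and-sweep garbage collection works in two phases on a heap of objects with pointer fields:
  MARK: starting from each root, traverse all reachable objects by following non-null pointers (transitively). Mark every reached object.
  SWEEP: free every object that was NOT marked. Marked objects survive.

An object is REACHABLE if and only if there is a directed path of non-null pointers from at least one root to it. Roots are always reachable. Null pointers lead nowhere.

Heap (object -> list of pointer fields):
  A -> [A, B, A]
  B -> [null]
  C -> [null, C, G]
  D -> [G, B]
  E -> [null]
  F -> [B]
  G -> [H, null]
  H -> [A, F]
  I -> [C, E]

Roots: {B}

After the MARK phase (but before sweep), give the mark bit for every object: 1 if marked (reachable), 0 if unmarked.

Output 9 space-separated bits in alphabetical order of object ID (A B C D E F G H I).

Roots: B
Mark B: refs=null, marked=B
Unmarked (collected): A C D E F G H I

Answer: 0 1 0 0 0 0 0 0 0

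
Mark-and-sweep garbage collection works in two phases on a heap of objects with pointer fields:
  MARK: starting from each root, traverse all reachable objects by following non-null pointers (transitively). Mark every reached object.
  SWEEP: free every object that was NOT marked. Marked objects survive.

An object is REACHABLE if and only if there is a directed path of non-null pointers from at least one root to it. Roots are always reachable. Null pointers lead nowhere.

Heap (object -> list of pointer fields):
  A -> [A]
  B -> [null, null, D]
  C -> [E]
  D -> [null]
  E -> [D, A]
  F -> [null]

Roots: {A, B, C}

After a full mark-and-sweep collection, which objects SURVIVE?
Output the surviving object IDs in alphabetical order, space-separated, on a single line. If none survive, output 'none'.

Roots: A B C
Mark A: refs=A, marked=A
Mark B: refs=null null D, marked=A B
Mark C: refs=E, marked=A B C
Mark D: refs=null, marked=A B C D
Mark E: refs=D A, marked=A B C D E
Unmarked (collected): F

Answer: A B C D E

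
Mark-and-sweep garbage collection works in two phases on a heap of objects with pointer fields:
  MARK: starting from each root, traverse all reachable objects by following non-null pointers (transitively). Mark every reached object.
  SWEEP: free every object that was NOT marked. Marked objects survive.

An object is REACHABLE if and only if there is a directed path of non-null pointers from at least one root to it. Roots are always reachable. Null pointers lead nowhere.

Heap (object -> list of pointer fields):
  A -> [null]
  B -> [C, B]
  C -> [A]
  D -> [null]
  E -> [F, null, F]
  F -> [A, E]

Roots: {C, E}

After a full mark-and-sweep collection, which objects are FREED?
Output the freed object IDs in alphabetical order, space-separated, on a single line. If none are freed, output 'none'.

Roots: C E
Mark C: refs=A, marked=C
Mark E: refs=F null F, marked=C E
Mark A: refs=null, marked=A C E
Mark F: refs=A E, marked=A C E F
Unmarked (collected): B D

Answer: B D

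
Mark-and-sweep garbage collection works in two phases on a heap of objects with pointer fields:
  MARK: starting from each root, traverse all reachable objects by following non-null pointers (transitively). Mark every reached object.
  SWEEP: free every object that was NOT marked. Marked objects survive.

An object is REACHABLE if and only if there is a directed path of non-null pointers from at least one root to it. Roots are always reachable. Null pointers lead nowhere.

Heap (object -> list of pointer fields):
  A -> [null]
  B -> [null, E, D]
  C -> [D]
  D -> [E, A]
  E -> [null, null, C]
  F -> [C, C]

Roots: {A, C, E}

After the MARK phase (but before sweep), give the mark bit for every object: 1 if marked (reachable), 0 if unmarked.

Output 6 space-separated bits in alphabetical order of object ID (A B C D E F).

Answer: 1 0 1 1 1 0

Derivation:
Roots: A C E
Mark A: refs=null, marked=A
Mark C: refs=D, marked=A C
Mark E: refs=null null C, marked=A C E
Mark D: refs=E A, marked=A C D E
Unmarked (collected): B F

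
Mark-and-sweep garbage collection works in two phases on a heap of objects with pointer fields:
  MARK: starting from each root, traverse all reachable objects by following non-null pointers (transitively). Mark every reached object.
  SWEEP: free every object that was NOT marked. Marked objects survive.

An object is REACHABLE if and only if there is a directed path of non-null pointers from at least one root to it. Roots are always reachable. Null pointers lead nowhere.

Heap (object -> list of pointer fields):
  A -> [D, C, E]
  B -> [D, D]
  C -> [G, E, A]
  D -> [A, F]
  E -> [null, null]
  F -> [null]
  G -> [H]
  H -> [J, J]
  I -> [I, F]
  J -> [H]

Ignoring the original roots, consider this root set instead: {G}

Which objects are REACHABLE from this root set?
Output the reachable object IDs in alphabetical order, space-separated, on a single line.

Answer: G H J

Derivation:
Roots: G
Mark G: refs=H, marked=G
Mark H: refs=J J, marked=G H
Mark J: refs=H, marked=G H J
Unmarked (collected): A B C D E F I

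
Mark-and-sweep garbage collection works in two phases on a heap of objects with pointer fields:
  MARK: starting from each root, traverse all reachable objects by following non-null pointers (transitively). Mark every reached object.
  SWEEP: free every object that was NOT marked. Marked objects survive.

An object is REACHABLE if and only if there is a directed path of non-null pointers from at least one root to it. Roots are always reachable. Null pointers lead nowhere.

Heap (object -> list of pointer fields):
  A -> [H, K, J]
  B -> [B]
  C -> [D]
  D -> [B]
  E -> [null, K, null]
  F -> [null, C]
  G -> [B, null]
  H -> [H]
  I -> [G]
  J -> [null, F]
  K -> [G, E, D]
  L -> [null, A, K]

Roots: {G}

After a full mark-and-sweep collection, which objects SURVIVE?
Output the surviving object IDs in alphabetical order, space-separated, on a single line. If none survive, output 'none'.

Roots: G
Mark G: refs=B null, marked=G
Mark B: refs=B, marked=B G
Unmarked (collected): A C D E F H I J K L

Answer: B G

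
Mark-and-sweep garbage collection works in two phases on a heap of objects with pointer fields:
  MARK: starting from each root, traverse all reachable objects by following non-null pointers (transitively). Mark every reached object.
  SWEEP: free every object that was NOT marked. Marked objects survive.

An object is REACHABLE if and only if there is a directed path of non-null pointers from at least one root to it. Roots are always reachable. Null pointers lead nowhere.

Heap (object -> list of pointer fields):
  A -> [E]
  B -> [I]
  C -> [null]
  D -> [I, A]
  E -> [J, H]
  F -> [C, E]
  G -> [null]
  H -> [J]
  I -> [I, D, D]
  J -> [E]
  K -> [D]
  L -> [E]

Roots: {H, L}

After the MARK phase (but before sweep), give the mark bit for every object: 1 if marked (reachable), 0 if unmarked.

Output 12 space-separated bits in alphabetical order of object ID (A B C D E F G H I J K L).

Roots: H L
Mark H: refs=J, marked=H
Mark L: refs=E, marked=H L
Mark J: refs=E, marked=H J L
Mark E: refs=J H, marked=E H J L
Unmarked (collected): A B C D F G I K

Answer: 0 0 0 0 1 0 0 1 0 1 0 1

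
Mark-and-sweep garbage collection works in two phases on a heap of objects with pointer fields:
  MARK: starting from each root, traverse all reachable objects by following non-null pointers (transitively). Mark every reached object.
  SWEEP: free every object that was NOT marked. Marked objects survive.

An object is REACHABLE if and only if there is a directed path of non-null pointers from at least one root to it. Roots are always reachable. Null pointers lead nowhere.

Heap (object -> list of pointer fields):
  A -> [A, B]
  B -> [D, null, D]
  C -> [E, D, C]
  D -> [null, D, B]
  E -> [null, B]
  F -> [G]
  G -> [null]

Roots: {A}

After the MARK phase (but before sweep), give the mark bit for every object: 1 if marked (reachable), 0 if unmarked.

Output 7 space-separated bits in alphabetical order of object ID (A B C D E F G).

Roots: A
Mark A: refs=A B, marked=A
Mark B: refs=D null D, marked=A B
Mark D: refs=null D B, marked=A B D
Unmarked (collected): C E F G

Answer: 1 1 0 1 0 0 0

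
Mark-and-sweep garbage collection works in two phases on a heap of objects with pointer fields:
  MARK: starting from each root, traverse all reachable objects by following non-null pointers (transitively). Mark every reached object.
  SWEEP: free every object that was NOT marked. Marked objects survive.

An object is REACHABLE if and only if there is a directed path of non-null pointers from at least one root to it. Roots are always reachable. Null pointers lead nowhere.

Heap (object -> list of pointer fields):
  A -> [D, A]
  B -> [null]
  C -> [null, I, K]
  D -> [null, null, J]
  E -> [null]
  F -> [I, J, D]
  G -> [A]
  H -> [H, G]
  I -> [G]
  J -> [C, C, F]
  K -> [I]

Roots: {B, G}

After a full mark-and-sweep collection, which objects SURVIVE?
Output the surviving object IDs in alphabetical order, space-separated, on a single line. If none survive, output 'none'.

Roots: B G
Mark B: refs=null, marked=B
Mark G: refs=A, marked=B G
Mark A: refs=D A, marked=A B G
Mark D: refs=null null J, marked=A B D G
Mark J: refs=C C F, marked=A B D G J
Mark C: refs=null I K, marked=A B C D G J
Mark F: refs=I J D, marked=A B C D F G J
Mark I: refs=G, marked=A B C D F G I J
Mark K: refs=I, marked=A B C D F G I J K
Unmarked (collected): E H

Answer: A B C D F G I J K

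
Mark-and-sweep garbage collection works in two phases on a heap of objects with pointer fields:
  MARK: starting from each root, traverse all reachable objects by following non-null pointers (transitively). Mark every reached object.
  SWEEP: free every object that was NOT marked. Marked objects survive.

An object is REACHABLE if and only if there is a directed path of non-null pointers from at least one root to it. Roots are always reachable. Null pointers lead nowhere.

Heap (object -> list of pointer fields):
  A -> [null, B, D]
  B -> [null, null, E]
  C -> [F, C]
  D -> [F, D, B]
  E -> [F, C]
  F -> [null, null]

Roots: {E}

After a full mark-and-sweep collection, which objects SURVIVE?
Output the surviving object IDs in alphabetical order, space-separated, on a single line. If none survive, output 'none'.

Answer: C E F

Derivation:
Roots: E
Mark E: refs=F C, marked=E
Mark F: refs=null null, marked=E F
Mark C: refs=F C, marked=C E F
Unmarked (collected): A B D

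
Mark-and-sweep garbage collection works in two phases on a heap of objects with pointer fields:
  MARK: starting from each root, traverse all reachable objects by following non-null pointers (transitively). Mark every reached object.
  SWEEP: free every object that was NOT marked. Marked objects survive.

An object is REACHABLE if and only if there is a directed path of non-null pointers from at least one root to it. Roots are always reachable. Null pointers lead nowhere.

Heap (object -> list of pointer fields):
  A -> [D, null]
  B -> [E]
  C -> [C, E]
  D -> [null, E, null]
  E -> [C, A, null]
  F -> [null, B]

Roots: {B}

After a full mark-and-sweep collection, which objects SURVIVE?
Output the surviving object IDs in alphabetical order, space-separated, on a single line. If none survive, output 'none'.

Roots: B
Mark B: refs=E, marked=B
Mark E: refs=C A null, marked=B E
Mark C: refs=C E, marked=B C E
Mark A: refs=D null, marked=A B C E
Mark D: refs=null E null, marked=A B C D E
Unmarked (collected): F

Answer: A B C D E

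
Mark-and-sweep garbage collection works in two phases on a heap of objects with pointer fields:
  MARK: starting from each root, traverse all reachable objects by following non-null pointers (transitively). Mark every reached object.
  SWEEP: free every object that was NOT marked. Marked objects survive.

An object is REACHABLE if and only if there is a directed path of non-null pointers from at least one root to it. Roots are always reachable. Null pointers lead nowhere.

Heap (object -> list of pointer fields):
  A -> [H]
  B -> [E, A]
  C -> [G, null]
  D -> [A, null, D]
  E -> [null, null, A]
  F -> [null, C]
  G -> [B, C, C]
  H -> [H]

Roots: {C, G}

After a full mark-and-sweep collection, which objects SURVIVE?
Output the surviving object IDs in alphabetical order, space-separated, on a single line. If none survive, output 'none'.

Answer: A B C E G H

Derivation:
Roots: C G
Mark C: refs=G null, marked=C
Mark G: refs=B C C, marked=C G
Mark B: refs=E A, marked=B C G
Mark E: refs=null null A, marked=B C E G
Mark A: refs=H, marked=A B C E G
Mark H: refs=H, marked=A B C E G H
Unmarked (collected): D F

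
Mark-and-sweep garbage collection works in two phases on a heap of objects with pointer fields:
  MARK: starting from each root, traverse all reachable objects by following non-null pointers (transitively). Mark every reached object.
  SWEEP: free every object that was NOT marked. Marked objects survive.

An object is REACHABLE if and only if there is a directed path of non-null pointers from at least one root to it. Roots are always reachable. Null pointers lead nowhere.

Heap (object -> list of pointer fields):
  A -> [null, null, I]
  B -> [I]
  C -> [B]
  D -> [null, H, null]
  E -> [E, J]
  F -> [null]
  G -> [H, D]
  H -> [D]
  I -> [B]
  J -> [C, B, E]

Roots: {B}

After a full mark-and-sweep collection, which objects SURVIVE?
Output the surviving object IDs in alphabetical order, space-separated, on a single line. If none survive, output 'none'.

Answer: B I

Derivation:
Roots: B
Mark B: refs=I, marked=B
Mark I: refs=B, marked=B I
Unmarked (collected): A C D E F G H J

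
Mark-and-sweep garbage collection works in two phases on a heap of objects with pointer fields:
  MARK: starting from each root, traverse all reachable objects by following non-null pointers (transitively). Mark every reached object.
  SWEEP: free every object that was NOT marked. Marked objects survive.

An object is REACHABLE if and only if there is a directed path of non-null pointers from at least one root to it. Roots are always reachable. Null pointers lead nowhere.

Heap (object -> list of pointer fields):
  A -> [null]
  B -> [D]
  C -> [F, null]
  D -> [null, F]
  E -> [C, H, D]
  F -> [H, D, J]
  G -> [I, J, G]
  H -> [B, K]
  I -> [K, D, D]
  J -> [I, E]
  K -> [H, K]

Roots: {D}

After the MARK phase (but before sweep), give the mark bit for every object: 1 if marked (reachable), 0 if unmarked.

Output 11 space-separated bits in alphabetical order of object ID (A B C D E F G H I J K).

Answer: 0 1 1 1 1 1 0 1 1 1 1

Derivation:
Roots: D
Mark D: refs=null F, marked=D
Mark F: refs=H D J, marked=D F
Mark H: refs=B K, marked=D F H
Mark J: refs=I E, marked=D F H J
Mark B: refs=D, marked=B D F H J
Mark K: refs=H K, marked=B D F H J K
Mark I: refs=K D D, marked=B D F H I J K
Mark E: refs=C H D, marked=B D E F H I J K
Mark C: refs=F null, marked=B C D E F H I J K
Unmarked (collected): A G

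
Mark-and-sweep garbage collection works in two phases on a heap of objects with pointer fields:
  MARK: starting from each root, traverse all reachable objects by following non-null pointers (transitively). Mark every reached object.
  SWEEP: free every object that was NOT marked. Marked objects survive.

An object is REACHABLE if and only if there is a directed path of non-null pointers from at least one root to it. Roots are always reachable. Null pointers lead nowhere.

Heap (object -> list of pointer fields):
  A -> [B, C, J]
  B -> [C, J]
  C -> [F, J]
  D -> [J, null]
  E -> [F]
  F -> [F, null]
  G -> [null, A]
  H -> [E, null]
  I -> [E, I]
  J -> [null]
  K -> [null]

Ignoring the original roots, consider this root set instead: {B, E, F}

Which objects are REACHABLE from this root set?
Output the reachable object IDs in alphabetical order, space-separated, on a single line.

Answer: B C E F J

Derivation:
Roots: B E F
Mark B: refs=C J, marked=B
Mark E: refs=F, marked=B E
Mark F: refs=F null, marked=B E F
Mark C: refs=F J, marked=B C E F
Mark J: refs=null, marked=B C E F J
Unmarked (collected): A D G H I K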